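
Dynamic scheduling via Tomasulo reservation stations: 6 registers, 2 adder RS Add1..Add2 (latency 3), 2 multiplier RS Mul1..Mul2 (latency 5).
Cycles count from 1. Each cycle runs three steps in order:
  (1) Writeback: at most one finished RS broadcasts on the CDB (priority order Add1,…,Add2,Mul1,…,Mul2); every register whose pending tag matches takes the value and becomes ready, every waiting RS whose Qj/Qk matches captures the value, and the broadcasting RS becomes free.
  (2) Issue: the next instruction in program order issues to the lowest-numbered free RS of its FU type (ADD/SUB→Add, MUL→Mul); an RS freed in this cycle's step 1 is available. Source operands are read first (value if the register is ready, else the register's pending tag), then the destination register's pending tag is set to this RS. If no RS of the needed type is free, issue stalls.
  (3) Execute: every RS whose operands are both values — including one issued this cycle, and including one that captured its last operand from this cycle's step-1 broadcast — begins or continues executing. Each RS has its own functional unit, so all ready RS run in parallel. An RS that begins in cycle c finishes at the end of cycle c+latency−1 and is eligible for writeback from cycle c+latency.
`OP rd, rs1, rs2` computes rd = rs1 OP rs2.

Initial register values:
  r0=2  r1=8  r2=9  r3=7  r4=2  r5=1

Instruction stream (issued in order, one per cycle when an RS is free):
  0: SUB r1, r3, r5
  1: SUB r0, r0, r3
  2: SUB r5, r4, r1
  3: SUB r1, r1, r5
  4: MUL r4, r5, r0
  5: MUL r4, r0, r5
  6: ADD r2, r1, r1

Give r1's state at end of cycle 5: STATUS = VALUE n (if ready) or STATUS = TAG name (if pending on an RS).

STATUS = TAG Add2

c1: issue SUB r1<-Add1 | r0:2,r1:Add1,r2:9,r3:7,r4:2,r5:1
c2: issue SUB r0<-Add2 | r0:Add2,r1:Add1,r2:9,r3:7,r4:2,r5:1
c3: stall | r0:Add2,r1:Add1,r2:9,r3:7,r4:2,r5:1
c4: CDB Add1=6; issue SUB r5<-Add1 | r0:Add2,r1:6,r2:9,r3:7,r4:2,r5:Add1
c5: CDB Add2=-5; issue SUB r1<-Add2 | r0:-5,r1:Add2,r2:9,r3:7,r4:2,r5:Add1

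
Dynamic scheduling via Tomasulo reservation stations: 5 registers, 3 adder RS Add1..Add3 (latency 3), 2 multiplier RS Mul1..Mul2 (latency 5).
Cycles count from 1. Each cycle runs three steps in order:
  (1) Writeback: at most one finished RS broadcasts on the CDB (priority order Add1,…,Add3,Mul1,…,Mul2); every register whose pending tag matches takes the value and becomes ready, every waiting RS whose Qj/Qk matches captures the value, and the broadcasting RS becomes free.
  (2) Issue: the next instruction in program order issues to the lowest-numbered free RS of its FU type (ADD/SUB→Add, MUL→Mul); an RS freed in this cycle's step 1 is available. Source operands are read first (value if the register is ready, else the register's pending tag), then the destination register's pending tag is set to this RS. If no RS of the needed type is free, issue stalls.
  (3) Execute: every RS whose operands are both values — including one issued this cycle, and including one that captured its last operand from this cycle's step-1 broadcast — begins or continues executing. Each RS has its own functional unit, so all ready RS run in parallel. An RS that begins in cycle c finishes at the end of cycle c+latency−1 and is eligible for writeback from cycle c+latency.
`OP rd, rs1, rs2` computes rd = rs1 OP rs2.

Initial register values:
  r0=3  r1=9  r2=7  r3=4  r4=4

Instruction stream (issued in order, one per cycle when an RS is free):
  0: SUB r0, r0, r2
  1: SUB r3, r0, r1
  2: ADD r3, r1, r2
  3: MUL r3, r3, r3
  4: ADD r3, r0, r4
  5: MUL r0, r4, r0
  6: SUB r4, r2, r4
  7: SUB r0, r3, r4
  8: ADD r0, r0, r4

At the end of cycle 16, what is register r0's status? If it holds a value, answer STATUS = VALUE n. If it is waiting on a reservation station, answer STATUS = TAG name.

STATUS = VALUE 0

c1: issue SUB r0<-Add1 | r0:Add1,r1:9,r2:7,r3:4,r4:4
c2: issue SUB r3<-Add2 | r0:Add1,r1:9,r2:7,r3:Add2,r4:4
c3: issue ADD r3<-Add3 | r0:Add1,r1:9,r2:7,r3:Add3,r4:4
c4: CDB Add1=-4; issue MUL r3<-Mul1 | r0:-4,r1:9,r2:7,r3:Mul1,r4:4
c5: issue ADD r3<-Add1 | r0:-4,r1:9,r2:7,r3:Add1,r4:4
c6: CDB Add3=16; issue MUL r0<-Mul2 | r0:Mul2,r1:9,r2:7,r3:Add1,r4:4
c7: CDB Add2=-13; issue SUB r4<-Add2 | r0:Mul2,r1:9,r2:7,r3:Add1,r4:Add2
c8: CDB Add1=0; issue SUB r0<-Add1 | r0:Add1,r1:9,r2:7,r3:0,r4:Add2
c9: issue ADD r0<-Add3 | r0:Add3,r1:9,r2:7,r3:0,r4:Add2
c10: CDB Add2=3 | r0:Add3,r1:9,r2:7,r3:0,r4:3
c11: CDB Mul1=256 | r0:Add3,r1:9,r2:7,r3:0,r4:3
c12: CDB Mul2=-16 | r0:Add3,r1:9,r2:7,r3:0,r4:3
c13: CDB Add1=-3 | r0:Add3,r1:9,r2:7,r3:0,r4:3
c14: - | r0:Add3,r1:9,r2:7,r3:0,r4:3
c15: - | r0:Add3,r1:9,r2:7,r3:0,r4:3
c16: CDB Add3=0 | r0:0,r1:9,r2:7,r3:0,r4:3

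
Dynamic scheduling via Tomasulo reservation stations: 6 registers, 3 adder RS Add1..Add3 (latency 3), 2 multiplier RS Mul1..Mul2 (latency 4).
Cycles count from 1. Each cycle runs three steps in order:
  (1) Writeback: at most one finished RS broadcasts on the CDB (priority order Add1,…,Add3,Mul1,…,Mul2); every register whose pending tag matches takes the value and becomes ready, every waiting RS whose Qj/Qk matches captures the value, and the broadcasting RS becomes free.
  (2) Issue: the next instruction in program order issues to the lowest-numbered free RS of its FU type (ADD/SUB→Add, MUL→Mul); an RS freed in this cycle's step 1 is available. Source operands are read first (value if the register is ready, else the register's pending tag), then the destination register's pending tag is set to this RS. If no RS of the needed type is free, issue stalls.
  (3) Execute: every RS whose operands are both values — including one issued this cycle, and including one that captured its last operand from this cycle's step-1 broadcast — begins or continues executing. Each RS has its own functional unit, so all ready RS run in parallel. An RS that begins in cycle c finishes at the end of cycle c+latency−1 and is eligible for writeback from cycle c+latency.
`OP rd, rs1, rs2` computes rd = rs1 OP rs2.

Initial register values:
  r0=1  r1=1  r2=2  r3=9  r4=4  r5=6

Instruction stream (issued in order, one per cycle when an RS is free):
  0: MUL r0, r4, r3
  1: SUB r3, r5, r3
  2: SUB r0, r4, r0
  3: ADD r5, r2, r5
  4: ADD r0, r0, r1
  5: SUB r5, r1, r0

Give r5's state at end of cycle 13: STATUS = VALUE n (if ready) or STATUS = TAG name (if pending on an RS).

STATUS = TAG Add3

  c1: issue MUL r0<-Mul1  regs: r0:Mul1,r1:1,r2:2,r3:9,r4:4,r5:6
  c2: issue SUB r3<-Add1  regs: r0:Mul1,r1:1,r2:2,r3:Add1,r4:4,r5:6
  c3: issue SUB r0<-Add2  regs: r0:Add2,r1:1,r2:2,r3:Add1,r4:4,r5:6
  c4: issue ADD r5<-Add3  regs: r0:Add2,r1:1,r2:2,r3:Add1,r4:4,r5:Add3
  c5: CDB Add1=-3; issue ADD r0<-Add1  regs: r0:Add1,r1:1,r2:2,r3:-3,r4:4,r5:Add3
  c6: CDB Mul1=36; stall  regs: r0:Add1,r1:1,r2:2,r3:-3,r4:4,r5:Add3
  c7: CDB Add3=8; issue SUB r5<-Add3  regs: r0:Add1,r1:1,r2:2,r3:-3,r4:4,r5:Add3
  c8: -  regs: r0:Add1,r1:1,r2:2,r3:-3,r4:4,r5:Add3
  c9: CDB Add2=-32  regs: r0:Add1,r1:1,r2:2,r3:-3,r4:4,r5:Add3
  c10: -  regs: r0:Add1,r1:1,r2:2,r3:-3,r4:4,r5:Add3
  c11: -  regs: r0:Add1,r1:1,r2:2,r3:-3,r4:4,r5:Add3
  c12: CDB Add1=-31  regs: r0:-31,r1:1,r2:2,r3:-3,r4:4,r5:Add3
  c13: -  regs: r0:-31,r1:1,r2:2,r3:-3,r4:4,r5:Add3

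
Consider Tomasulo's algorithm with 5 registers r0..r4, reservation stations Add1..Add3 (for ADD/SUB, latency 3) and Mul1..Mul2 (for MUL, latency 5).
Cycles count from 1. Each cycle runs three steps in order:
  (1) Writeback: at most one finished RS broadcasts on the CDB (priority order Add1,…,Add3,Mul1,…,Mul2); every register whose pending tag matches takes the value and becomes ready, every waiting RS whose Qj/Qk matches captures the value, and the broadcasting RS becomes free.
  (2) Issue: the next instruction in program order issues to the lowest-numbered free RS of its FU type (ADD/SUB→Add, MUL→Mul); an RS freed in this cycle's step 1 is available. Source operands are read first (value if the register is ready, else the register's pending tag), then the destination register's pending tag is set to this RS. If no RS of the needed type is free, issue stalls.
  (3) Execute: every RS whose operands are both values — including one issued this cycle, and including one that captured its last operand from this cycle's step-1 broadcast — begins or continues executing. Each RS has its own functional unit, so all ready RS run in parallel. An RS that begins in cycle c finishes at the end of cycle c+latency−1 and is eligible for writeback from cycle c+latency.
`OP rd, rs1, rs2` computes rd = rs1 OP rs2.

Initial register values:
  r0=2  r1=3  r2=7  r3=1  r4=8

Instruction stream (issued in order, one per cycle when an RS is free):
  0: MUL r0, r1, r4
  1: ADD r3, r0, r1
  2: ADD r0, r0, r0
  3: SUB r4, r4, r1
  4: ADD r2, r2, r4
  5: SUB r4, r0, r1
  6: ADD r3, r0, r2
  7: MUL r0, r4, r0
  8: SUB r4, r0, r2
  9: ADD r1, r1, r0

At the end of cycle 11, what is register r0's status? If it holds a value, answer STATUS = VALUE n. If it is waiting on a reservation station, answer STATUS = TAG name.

STATUS = TAG Mul1

c1: issue MUL r0<-Mul1 | r0:Mul1,r1:3,r2:7,r3:1,r4:8
c2: issue ADD r3<-Add1 | r0:Mul1,r1:3,r2:7,r3:Add1,r4:8
c3: issue ADD r0<-Add2 | r0:Add2,r1:3,r2:7,r3:Add1,r4:8
c4: issue SUB r4<-Add3 | r0:Add2,r1:3,r2:7,r3:Add1,r4:Add3
c5: stall | r0:Add2,r1:3,r2:7,r3:Add1,r4:Add3
c6: CDB Mul1=24; stall | r0:Add2,r1:3,r2:7,r3:Add1,r4:Add3
c7: CDB Add3=5; issue ADD r2<-Add3 | r0:Add2,r1:3,r2:Add3,r3:Add1,r4:5
c8: stall | r0:Add2,r1:3,r2:Add3,r3:Add1,r4:5
c9: CDB Add1=27; issue SUB r4<-Add1 | r0:Add2,r1:3,r2:Add3,r3:27,r4:Add1
c10: CDB Add2=48; issue ADD r3<-Add2 | r0:48,r1:3,r2:Add3,r3:Add2,r4:Add1
c11: CDB Add3=12; issue MUL r0<-Mul1 | r0:Mul1,r1:3,r2:12,r3:Add2,r4:Add1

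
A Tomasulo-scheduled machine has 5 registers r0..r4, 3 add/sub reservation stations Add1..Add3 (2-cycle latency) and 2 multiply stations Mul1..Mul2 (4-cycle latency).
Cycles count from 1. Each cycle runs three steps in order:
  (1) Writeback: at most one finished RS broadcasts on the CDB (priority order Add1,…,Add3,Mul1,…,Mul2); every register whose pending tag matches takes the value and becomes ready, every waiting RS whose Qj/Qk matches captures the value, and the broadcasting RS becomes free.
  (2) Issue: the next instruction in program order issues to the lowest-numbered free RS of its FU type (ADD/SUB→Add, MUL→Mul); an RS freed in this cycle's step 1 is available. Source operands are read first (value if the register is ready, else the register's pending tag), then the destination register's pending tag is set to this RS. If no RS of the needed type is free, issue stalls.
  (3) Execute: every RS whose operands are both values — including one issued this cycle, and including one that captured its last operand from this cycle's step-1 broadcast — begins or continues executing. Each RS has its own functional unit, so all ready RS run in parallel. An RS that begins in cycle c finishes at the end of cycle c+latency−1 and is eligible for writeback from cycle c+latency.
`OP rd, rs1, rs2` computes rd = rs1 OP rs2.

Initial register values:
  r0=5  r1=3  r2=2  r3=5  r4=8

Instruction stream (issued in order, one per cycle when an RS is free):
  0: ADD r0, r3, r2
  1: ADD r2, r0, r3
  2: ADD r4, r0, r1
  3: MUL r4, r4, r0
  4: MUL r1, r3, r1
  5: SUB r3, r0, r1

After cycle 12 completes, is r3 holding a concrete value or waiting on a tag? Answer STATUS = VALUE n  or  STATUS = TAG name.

c1: issue ADD r0<-Add1 | r0:Add1,r1:3,r2:2,r3:5,r4:8
c2: issue ADD r2<-Add2 | r0:Add1,r1:3,r2:Add2,r3:5,r4:8
c3: CDB Add1=7; issue ADD r4<-Add1 | r0:7,r1:3,r2:Add2,r3:5,r4:Add1
c4: issue MUL r4<-Mul1 | r0:7,r1:3,r2:Add2,r3:5,r4:Mul1
c5: CDB Add1=10; issue MUL r1<-Mul2 | r0:7,r1:Mul2,r2:Add2,r3:5,r4:Mul1
c6: CDB Add2=12; issue SUB r3<-Add1 | r0:7,r1:Mul2,r2:12,r3:Add1,r4:Mul1
c7: - | r0:7,r1:Mul2,r2:12,r3:Add1,r4:Mul1
c8: - | r0:7,r1:Mul2,r2:12,r3:Add1,r4:Mul1
c9: CDB Mul1=70 | r0:7,r1:Mul2,r2:12,r3:Add1,r4:70
c10: CDB Mul2=15 | r0:7,r1:15,r2:12,r3:Add1,r4:70
c11: - | r0:7,r1:15,r2:12,r3:Add1,r4:70
c12: CDB Add1=-8 | r0:7,r1:15,r2:12,r3:-8,r4:70

STATUS = VALUE -8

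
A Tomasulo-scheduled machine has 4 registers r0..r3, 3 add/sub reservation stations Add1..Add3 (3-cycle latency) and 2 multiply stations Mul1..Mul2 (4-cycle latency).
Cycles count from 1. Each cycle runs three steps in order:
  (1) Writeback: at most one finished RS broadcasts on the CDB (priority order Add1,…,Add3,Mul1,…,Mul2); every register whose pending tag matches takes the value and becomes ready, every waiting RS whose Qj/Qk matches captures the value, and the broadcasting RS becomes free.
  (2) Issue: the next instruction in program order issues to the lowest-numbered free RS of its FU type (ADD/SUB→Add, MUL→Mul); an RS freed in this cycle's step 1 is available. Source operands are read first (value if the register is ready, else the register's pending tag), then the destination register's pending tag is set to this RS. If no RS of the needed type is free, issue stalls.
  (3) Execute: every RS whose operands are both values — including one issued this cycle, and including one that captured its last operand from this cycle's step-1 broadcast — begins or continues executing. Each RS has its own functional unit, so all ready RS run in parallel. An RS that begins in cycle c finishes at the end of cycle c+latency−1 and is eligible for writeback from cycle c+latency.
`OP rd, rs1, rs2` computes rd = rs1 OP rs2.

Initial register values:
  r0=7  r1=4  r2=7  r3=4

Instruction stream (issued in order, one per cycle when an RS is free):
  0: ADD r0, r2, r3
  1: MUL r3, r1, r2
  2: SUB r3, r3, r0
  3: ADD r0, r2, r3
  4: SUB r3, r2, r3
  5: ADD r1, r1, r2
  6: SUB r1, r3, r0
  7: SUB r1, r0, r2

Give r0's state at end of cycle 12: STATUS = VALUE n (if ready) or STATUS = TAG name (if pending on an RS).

STATUS = VALUE 24

cycle 1: issue ADD r0<-Add1 // r0:Add1,r1:4,r2:7,r3:4
cycle 2: issue MUL r3<-Mul1 // r0:Add1,r1:4,r2:7,r3:Mul1
cycle 3: issue SUB r3<-Add2 // r0:Add1,r1:4,r2:7,r3:Add2
cycle 4: CDB Add1=11; issue ADD r0<-Add1 // r0:Add1,r1:4,r2:7,r3:Add2
cycle 5: issue SUB r3<-Add3 // r0:Add1,r1:4,r2:7,r3:Add3
cycle 6: CDB Mul1=28; stall // r0:Add1,r1:4,r2:7,r3:Add3
cycle 7: stall // r0:Add1,r1:4,r2:7,r3:Add3
cycle 8: stall // r0:Add1,r1:4,r2:7,r3:Add3
cycle 9: CDB Add2=17; issue ADD r1<-Add2 // r0:Add1,r1:Add2,r2:7,r3:Add3
cycle 10: stall // r0:Add1,r1:Add2,r2:7,r3:Add3
cycle 11: stall // r0:Add1,r1:Add2,r2:7,r3:Add3
cycle 12: CDB Add1=24; issue SUB r1<-Add1 // r0:24,r1:Add1,r2:7,r3:Add3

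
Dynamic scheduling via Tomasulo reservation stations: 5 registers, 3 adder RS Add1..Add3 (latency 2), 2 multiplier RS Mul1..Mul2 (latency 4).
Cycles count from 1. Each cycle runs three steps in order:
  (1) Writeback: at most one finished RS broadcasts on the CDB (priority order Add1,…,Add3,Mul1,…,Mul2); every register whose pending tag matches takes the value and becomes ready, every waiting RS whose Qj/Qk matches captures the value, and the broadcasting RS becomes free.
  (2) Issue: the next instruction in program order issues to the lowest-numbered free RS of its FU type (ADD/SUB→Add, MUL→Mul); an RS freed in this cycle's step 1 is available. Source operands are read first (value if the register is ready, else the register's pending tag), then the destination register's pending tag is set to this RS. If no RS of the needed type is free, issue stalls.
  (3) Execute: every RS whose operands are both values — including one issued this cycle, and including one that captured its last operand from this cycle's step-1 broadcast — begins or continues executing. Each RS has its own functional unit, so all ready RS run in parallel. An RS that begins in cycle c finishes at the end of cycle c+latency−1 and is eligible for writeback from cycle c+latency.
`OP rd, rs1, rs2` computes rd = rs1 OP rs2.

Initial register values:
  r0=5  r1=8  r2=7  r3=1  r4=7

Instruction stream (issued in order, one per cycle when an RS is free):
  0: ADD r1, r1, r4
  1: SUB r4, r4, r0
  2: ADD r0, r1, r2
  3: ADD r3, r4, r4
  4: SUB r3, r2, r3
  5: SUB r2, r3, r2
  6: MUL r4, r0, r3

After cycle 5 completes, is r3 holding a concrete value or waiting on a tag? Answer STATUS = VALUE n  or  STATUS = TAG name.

STATUS = TAG Add1

c1: issue ADD r1<-Add1 | r0:5,r1:Add1,r2:7,r3:1,r4:7
c2: issue SUB r4<-Add2 | r0:5,r1:Add1,r2:7,r3:1,r4:Add2
c3: CDB Add1=15; issue ADD r0<-Add1 | r0:Add1,r1:15,r2:7,r3:1,r4:Add2
c4: CDB Add2=2; issue ADD r3<-Add2 | r0:Add1,r1:15,r2:7,r3:Add2,r4:2
c5: CDB Add1=22; issue SUB r3<-Add1 | r0:22,r1:15,r2:7,r3:Add1,r4:2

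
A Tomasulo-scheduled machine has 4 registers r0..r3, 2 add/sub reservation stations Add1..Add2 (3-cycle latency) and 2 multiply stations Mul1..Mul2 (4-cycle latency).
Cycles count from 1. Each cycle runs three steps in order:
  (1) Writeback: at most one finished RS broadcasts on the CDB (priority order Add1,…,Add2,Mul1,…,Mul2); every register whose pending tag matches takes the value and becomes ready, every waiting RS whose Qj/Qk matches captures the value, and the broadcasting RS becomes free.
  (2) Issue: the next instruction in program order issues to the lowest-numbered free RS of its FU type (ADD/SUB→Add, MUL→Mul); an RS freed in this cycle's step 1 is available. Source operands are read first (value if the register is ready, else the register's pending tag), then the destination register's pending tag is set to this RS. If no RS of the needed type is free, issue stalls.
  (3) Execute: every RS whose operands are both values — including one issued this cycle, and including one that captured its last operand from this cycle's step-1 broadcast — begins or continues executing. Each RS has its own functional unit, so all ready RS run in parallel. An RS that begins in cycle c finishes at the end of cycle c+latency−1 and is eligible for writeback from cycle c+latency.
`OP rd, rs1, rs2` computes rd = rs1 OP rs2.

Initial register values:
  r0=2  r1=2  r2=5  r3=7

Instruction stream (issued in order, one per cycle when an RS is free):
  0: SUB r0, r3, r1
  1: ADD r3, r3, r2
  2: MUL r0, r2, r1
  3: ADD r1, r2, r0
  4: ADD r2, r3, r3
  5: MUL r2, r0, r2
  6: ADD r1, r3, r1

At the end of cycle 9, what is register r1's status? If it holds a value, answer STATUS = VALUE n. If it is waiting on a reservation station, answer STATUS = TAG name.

c1: issue SUB r0<-Add1 | r0:Add1,r1:2,r2:5,r3:7
c2: issue ADD r3<-Add2 | r0:Add1,r1:2,r2:5,r3:Add2
c3: issue MUL r0<-Mul1 | r0:Mul1,r1:2,r2:5,r3:Add2
c4: CDB Add1=5; issue ADD r1<-Add1 | r0:Mul1,r1:Add1,r2:5,r3:Add2
c5: CDB Add2=12; issue ADD r2<-Add2 | r0:Mul1,r1:Add1,r2:Add2,r3:12
c6: issue MUL r2<-Mul2 | r0:Mul1,r1:Add1,r2:Mul2,r3:12
c7: CDB Mul1=10; stall | r0:10,r1:Add1,r2:Mul2,r3:12
c8: CDB Add2=24; issue ADD r1<-Add2 | r0:10,r1:Add2,r2:Mul2,r3:12
c9: - | r0:10,r1:Add2,r2:Mul2,r3:12

STATUS = TAG Add2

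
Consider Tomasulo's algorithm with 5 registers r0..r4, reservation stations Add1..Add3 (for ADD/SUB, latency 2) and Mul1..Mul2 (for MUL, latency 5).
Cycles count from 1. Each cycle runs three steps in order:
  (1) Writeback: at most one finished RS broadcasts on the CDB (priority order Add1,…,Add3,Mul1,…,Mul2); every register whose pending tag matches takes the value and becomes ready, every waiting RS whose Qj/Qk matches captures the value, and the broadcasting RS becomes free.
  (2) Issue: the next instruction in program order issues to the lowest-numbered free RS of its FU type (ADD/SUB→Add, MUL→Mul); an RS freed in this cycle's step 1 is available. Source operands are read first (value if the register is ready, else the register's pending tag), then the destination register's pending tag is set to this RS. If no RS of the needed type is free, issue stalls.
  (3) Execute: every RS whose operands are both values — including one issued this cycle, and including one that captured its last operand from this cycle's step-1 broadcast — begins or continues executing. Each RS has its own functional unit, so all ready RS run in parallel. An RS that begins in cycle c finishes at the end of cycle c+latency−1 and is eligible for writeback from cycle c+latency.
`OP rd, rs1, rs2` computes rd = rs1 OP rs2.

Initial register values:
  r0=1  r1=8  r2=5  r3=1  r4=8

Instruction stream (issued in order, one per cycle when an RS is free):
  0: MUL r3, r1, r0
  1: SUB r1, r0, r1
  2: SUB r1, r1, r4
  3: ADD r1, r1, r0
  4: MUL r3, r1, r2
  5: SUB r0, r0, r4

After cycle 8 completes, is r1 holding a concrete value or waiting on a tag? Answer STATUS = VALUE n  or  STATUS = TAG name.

STATUS = VALUE -14

cycle 1: issue MUL r3<-Mul1 // r0:1,r1:8,r2:5,r3:Mul1,r4:8
cycle 2: issue SUB r1<-Add1 // r0:1,r1:Add1,r2:5,r3:Mul1,r4:8
cycle 3: issue SUB r1<-Add2 // r0:1,r1:Add2,r2:5,r3:Mul1,r4:8
cycle 4: CDB Add1=-7; issue ADD r1<-Add1 // r0:1,r1:Add1,r2:5,r3:Mul1,r4:8
cycle 5: issue MUL r3<-Mul2 // r0:1,r1:Add1,r2:5,r3:Mul2,r4:8
cycle 6: CDB Add2=-15; issue SUB r0<-Add2 // r0:Add2,r1:Add1,r2:5,r3:Mul2,r4:8
cycle 7: CDB Mul1=8 // r0:Add2,r1:Add1,r2:5,r3:Mul2,r4:8
cycle 8: CDB Add1=-14 // r0:Add2,r1:-14,r2:5,r3:Mul2,r4:8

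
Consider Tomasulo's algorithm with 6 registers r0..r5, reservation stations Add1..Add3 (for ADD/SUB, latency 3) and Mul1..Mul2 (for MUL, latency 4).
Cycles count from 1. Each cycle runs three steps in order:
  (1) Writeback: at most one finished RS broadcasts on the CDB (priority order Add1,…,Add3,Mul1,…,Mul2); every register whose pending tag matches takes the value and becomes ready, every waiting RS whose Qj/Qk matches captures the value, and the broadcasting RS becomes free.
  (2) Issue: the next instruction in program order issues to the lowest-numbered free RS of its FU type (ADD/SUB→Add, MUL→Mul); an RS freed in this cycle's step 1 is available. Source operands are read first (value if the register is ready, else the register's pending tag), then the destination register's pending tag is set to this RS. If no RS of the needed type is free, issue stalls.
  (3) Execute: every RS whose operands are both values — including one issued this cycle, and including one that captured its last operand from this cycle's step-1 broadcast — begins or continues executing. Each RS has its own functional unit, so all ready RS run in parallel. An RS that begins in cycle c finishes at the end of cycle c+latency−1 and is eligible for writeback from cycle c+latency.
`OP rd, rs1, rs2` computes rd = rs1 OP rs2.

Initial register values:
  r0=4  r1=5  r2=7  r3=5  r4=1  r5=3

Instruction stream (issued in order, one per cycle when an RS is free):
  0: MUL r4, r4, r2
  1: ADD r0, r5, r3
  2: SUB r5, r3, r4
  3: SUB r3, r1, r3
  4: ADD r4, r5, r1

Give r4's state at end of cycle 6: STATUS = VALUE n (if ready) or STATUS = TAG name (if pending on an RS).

STATUS = TAG Add1

c1: issue MUL r4<-Mul1 | r0:4,r1:5,r2:7,r3:5,r4:Mul1,r5:3
c2: issue ADD r0<-Add1 | r0:Add1,r1:5,r2:7,r3:5,r4:Mul1,r5:3
c3: issue SUB r5<-Add2 | r0:Add1,r1:5,r2:7,r3:5,r4:Mul1,r5:Add2
c4: issue SUB r3<-Add3 | r0:Add1,r1:5,r2:7,r3:Add3,r4:Mul1,r5:Add2
c5: CDB Add1=8; issue ADD r4<-Add1 | r0:8,r1:5,r2:7,r3:Add3,r4:Add1,r5:Add2
c6: CDB Mul1=7 | r0:8,r1:5,r2:7,r3:Add3,r4:Add1,r5:Add2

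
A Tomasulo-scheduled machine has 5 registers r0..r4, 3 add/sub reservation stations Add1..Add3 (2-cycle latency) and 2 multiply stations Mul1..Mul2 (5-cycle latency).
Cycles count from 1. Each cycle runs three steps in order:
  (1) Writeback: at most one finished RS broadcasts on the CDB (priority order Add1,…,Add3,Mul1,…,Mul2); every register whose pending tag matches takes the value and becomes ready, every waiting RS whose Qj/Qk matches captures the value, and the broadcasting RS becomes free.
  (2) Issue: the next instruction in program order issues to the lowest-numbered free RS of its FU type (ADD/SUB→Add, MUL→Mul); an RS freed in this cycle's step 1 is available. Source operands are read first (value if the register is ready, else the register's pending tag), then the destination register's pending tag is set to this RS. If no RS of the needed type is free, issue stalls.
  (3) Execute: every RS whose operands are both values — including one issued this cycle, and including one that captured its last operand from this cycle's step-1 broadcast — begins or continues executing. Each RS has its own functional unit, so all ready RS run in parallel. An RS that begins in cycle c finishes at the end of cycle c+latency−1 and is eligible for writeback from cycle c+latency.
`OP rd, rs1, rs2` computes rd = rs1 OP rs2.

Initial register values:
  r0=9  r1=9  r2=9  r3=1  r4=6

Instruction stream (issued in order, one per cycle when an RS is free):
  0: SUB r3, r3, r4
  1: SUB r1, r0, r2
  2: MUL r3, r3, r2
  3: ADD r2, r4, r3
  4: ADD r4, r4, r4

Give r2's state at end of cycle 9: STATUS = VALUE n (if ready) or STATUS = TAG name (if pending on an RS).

cycle 1: issue SUB r3<-Add1 // r0:9,r1:9,r2:9,r3:Add1,r4:6
cycle 2: issue SUB r1<-Add2 // r0:9,r1:Add2,r2:9,r3:Add1,r4:6
cycle 3: CDB Add1=-5; issue MUL r3<-Mul1 // r0:9,r1:Add2,r2:9,r3:Mul1,r4:6
cycle 4: CDB Add2=0; issue ADD r2<-Add1 // r0:9,r1:0,r2:Add1,r3:Mul1,r4:6
cycle 5: issue ADD r4<-Add2 // r0:9,r1:0,r2:Add1,r3:Mul1,r4:Add2
cycle 6: - // r0:9,r1:0,r2:Add1,r3:Mul1,r4:Add2
cycle 7: CDB Add2=12 // r0:9,r1:0,r2:Add1,r3:Mul1,r4:12
cycle 8: CDB Mul1=-45 // r0:9,r1:0,r2:Add1,r3:-45,r4:12
cycle 9: - // r0:9,r1:0,r2:Add1,r3:-45,r4:12

STATUS = TAG Add1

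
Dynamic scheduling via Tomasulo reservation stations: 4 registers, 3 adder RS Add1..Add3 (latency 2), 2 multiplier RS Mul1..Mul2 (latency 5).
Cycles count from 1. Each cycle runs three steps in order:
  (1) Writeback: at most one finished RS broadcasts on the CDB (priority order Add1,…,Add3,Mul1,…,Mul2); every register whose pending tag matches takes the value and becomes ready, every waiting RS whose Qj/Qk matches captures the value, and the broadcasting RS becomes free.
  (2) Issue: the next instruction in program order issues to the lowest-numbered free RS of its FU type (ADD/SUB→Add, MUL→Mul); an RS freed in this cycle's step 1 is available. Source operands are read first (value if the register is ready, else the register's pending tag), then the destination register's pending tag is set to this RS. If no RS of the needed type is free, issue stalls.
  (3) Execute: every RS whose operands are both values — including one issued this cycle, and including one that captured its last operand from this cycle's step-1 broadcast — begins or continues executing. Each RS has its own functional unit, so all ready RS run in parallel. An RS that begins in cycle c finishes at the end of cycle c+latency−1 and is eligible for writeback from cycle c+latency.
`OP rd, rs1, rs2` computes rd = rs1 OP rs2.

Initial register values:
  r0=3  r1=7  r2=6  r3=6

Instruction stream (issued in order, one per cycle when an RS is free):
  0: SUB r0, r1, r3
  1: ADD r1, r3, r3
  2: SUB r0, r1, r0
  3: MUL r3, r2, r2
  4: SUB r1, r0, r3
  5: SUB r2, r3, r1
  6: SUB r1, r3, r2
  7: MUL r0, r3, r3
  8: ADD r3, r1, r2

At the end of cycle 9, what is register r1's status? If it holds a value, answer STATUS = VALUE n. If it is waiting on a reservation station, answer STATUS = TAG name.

STATUS = TAG Add3

cycle 1: issue SUB r0<-Add1 // r0:Add1,r1:7,r2:6,r3:6
cycle 2: issue ADD r1<-Add2 // r0:Add1,r1:Add2,r2:6,r3:6
cycle 3: CDB Add1=1; issue SUB r0<-Add1 // r0:Add1,r1:Add2,r2:6,r3:6
cycle 4: CDB Add2=12; issue MUL r3<-Mul1 // r0:Add1,r1:12,r2:6,r3:Mul1
cycle 5: issue SUB r1<-Add2 // r0:Add1,r1:Add2,r2:6,r3:Mul1
cycle 6: CDB Add1=11; issue SUB r2<-Add1 // r0:11,r1:Add2,r2:Add1,r3:Mul1
cycle 7: issue SUB r1<-Add3 // r0:11,r1:Add3,r2:Add1,r3:Mul1
cycle 8: issue MUL r0<-Mul2 // r0:Mul2,r1:Add3,r2:Add1,r3:Mul1
cycle 9: CDB Mul1=36; stall // r0:Mul2,r1:Add3,r2:Add1,r3:36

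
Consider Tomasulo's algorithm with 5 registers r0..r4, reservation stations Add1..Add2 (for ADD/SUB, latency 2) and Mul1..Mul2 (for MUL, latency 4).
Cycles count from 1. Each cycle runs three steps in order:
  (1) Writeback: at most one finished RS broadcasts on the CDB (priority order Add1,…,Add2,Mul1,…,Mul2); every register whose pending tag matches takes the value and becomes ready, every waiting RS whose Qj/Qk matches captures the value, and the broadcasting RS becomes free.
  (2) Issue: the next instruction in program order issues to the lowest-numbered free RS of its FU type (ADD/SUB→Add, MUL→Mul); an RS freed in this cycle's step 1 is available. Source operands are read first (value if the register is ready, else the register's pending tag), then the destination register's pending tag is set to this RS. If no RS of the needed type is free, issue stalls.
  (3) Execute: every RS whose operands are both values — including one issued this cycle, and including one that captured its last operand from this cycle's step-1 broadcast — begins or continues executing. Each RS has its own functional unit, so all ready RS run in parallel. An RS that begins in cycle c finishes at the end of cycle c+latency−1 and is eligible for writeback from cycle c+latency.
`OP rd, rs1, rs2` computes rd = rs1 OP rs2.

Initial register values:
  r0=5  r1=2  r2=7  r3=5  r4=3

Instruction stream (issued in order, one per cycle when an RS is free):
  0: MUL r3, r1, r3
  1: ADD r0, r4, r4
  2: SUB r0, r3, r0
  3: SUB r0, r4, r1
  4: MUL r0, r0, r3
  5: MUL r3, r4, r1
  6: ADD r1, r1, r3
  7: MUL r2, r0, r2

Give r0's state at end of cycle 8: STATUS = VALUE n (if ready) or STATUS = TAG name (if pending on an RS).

STATUS = TAG Mul1

  c1: issue MUL r3<-Mul1  regs: r0:5,r1:2,r2:7,r3:Mul1,r4:3
  c2: issue ADD r0<-Add1  regs: r0:Add1,r1:2,r2:7,r3:Mul1,r4:3
  c3: issue SUB r0<-Add2  regs: r0:Add2,r1:2,r2:7,r3:Mul1,r4:3
  c4: CDB Add1=6; issue SUB r0<-Add1  regs: r0:Add1,r1:2,r2:7,r3:Mul1,r4:3
  c5: CDB Mul1=10; issue MUL r0<-Mul1  regs: r0:Mul1,r1:2,r2:7,r3:10,r4:3
  c6: CDB Add1=1; issue MUL r3<-Mul2  regs: r0:Mul1,r1:2,r2:7,r3:Mul2,r4:3
  c7: CDB Add2=4; issue ADD r1<-Add1  regs: r0:Mul1,r1:Add1,r2:7,r3:Mul2,r4:3
  c8: stall  regs: r0:Mul1,r1:Add1,r2:7,r3:Mul2,r4:3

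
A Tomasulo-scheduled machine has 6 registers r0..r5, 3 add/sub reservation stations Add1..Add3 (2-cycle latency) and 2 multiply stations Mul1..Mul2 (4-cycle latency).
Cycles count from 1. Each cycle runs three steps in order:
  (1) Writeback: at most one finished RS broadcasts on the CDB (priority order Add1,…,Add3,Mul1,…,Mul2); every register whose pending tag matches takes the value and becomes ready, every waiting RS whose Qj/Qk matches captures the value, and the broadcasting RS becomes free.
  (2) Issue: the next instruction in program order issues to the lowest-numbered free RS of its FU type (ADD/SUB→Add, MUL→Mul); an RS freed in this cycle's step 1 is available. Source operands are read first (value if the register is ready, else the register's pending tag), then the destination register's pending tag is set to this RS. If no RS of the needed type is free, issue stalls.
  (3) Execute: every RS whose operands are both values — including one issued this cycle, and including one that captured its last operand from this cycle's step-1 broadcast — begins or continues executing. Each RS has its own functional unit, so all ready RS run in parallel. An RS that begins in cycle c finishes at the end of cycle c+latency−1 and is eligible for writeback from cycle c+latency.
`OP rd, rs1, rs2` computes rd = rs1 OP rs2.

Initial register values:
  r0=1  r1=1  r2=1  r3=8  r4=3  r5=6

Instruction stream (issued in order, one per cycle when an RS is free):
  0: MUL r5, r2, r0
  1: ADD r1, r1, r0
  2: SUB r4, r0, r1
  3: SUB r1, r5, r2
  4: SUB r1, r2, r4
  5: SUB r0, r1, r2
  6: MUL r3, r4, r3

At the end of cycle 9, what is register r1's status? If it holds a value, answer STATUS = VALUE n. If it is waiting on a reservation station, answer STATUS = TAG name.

STATUS = VALUE 2

cycle 1: issue MUL r5<-Mul1 // r0:1,r1:1,r2:1,r3:8,r4:3,r5:Mul1
cycle 2: issue ADD r1<-Add1 // r0:1,r1:Add1,r2:1,r3:8,r4:3,r5:Mul1
cycle 3: issue SUB r4<-Add2 // r0:1,r1:Add1,r2:1,r3:8,r4:Add2,r5:Mul1
cycle 4: CDB Add1=2; issue SUB r1<-Add1 // r0:1,r1:Add1,r2:1,r3:8,r4:Add2,r5:Mul1
cycle 5: CDB Mul1=1; issue SUB r1<-Add3 // r0:1,r1:Add3,r2:1,r3:8,r4:Add2,r5:1
cycle 6: CDB Add2=-1; issue SUB r0<-Add2 // r0:Add2,r1:Add3,r2:1,r3:8,r4:-1,r5:1
cycle 7: CDB Add1=0; issue MUL r3<-Mul1 // r0:Add2,r1:Add3,r2:1,r3:Mul1,r4:-1,r5:1
cycle 8: CDB Add3=2 // r0:Add2,r1:2,r2:1,r3:Mul1,r4:-1,r5:1
cycle 9: - // r0:Add2,r1:2,r2:1,r3:Mul1,r4:-1,r5:1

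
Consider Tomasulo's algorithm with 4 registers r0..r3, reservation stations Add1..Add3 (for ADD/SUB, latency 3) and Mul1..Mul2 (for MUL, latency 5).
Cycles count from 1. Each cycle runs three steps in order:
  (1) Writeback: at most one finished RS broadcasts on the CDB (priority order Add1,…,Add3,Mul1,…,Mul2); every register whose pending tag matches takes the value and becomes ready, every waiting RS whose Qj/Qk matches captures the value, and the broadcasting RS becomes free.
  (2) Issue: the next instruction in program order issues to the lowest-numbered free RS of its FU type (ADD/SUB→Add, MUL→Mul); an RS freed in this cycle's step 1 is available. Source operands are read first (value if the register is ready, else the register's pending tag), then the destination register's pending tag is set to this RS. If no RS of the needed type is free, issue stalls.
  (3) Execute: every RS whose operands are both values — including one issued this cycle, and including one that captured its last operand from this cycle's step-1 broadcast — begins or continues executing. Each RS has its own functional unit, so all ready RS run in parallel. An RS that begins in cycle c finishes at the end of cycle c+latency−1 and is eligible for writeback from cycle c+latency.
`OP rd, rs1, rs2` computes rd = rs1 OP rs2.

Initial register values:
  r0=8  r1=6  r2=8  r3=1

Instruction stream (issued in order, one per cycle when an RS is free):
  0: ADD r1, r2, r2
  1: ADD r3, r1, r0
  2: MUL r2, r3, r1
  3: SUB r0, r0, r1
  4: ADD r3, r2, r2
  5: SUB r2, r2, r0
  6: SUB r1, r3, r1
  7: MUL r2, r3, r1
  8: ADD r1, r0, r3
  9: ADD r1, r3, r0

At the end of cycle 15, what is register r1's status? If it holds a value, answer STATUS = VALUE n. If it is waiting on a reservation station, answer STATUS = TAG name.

STATUS = TAG Add2

c1: issue ADD r1<-Add1 | r0:8,r1:Add1,r2:8,r3:1
c2: issue ADD r3<-Add2 | r0:8,r1:Add1,r2:8,r3:Add2
c3: issue MUL r2<-Mul1 | r0:8,r1:Add1,r2:Mul1,r3:Add2
c4: CDB Add1=16; issue SUB r0<-Add1 | r0:Add1,r1:16,r2:Mul1,r3:Add2
c5: issue ADD r3<-Add3 | r0:Add1,r1:16,r2:Mul1,r3:Add3
c6: stall | r0:Add1,r1:16,r2:Mul1,r3:Add3
c7: CDB Add1=-8; issue SUB r2<-Add1 | r0:-8,r1:16,r2:Add1,r3:Add3
c8: CDB Add2=24; issue SUB r1<-Add2 | r0:-8,r1:Add2,r2:Add1,r3:Add3
c9: issue MUL r2<-Mul2 | r0:-8,r1:Add2,r2:Mul2,r3:Add3
c10: stall | r0:-8,r1:Add2,r2:Mul2,r3:Add3
c11: stall | r0:-8,r1:Add2,r2:Mul2,r3:Add3
c12: stall | r0:-8,r1:Add2,r2:Mul2,r3:Add3
c13: CDB Mul1=384; stall | r0:-8,r1:Add2,r2:Mul2,r3:Add3
c14: stall | r0:-8,r1:Add2,r2:Mul2,r3:Add3
c15: stall | r0:-8,r1:Add2,r2:Mul2,r3:Add3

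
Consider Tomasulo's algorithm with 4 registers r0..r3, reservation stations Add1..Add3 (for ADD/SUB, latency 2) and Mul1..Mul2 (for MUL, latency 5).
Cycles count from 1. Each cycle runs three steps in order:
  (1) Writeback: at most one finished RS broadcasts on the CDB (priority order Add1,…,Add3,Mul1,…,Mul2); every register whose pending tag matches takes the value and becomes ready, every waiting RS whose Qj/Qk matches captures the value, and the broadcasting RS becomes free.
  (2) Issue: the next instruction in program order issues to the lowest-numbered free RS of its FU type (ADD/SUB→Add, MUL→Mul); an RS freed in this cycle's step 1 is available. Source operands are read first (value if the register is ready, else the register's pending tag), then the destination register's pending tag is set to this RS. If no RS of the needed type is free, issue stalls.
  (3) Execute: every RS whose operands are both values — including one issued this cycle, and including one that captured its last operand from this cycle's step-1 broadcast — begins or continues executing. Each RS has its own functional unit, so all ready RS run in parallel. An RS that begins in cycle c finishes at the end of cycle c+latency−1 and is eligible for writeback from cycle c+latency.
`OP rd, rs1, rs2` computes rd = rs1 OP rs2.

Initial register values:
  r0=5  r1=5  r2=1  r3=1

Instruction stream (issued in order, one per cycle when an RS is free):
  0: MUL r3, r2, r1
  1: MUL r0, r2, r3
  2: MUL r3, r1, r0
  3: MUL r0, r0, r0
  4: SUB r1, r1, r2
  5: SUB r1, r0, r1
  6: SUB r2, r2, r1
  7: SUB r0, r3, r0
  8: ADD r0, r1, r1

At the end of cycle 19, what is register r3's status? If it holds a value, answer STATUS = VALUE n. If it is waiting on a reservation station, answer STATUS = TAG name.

STATUS = VALUE 25

c1: issue MUL r3<-Mul1 | r0:5,r1:5,r2:1,r3:Mul1
c2: issue MUL r0<-Mul2 | r0:Mul2,r1:5,r2:1,r3:Mul1
c3: stall | r0:Mul2,r1:5,r2:1,r3:Mul1
c4: stall | r0:Mul2,r1:5,r2:1,r3:Mul1
c5: stall | r0:Mul2,r1:5,r2:1,r3:Mul1
c6: CDB Mul1=5; issue MUL r3<-Mul1 | r0:Mul2,r1:5,r2:1,r3:Mul1
c7: stall | r0:Mul2,r1:5,r2:1,r3:Mul1
c8: stall | r0:Mul2,r1:5,r2:1,r3:Mul1
c9: stall | r0:Mul2,r1:5,r2:1,r3:Mul1
c10: stall | r0:Mul2,r1:5,r2:1,r3:Mul1
c11: CDB Mul2=5; issue MUL r0<-Mul2 | r0:Mul2,r1:5,r2:1,r3:Mul1
c12: issue SUB r1<-Add1 | r0:Mul2,r1:Add1,r2:1,r3:Mul1
c13: issue SUB r1<-Add2 | r0:Mul2,r1:Add2,r2:1,r3:Mul1
c14: CDB Add1=4; issue SUB r2<-Add1 | r0:Mul2,r1:Add2,r2:Add1,r3:Mul1
c15: issue SUB r0<-Add3 | r0:Add3,r1:Add2,r2:Add1,r3:Mul1
c16: CDB Mul1=25; stall | r0:Add3,r1:Add2,r2:Add1,r3:25
c17: CDB Mul2=25; stall | r0:Add3,r1:Add2,r2:Add1,r3:25
c18: stall | r0:Add3,r1:Add2,r2:Add1,r3:25
c19: CDB Add2=21; issue ADD r0<-Add2 | r0:Add2,r1:21,r2:Add1,r3:25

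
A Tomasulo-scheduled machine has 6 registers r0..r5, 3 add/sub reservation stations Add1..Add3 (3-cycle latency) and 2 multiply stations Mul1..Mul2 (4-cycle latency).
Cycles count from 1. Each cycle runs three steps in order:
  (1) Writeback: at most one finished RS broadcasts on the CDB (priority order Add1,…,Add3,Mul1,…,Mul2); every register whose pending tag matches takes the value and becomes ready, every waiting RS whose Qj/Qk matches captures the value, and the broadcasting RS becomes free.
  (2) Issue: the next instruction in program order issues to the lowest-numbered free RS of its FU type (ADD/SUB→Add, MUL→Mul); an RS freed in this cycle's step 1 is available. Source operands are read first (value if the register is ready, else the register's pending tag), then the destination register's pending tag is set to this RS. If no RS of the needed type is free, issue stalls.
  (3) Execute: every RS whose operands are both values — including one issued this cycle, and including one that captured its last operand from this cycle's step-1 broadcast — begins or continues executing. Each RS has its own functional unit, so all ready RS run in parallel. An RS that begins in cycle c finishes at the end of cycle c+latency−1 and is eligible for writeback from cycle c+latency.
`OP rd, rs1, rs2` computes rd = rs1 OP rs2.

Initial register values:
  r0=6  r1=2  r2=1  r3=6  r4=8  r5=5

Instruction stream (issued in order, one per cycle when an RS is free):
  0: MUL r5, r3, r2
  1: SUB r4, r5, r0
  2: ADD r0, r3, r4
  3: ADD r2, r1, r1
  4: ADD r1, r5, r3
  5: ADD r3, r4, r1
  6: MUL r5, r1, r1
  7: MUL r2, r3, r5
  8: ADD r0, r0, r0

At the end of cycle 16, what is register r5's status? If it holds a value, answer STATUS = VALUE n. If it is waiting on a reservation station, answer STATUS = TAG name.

STATUS = VALUE 144

cycle 1: issue MUL r5<-Mul1 // r0:6,r1:2,r2:1,r3:6,r4:8,r5:Mul1
cycle 2: issue SUB r4<-Add1 // r0:6,r1:2,r2:1,r3:6,r4:Add1,r5:Mul1
cycle 3: issue ADD r0<-Add2 // r0:Add2,r1:2,r2:1,r3:6,r4:Add1,r5:Mul1
cycle 4: issue ADD r2<-Add3 // r0:Add2,r1:2,r2:Add3,r3:6,r4:Add1,r5:Mul1
cycle 5: CDB Mul1=6; stall // r0:Add2,r1:2,r2:Add3,r3:6,r4:Add1,r5:6
cycle 6: stall // r0:Add2,r1:2,r2:Add3,r3:6,r4:Add1,r5:6
cycle 7: CDB Add3=4; issue ADD r1<-Add3 // r0:Add2,r1:Add3,r2:4,r3:6,r4:Add1,r5:6
cycle 8: CDB Add1=0; issue ADD r3<-Add1 // r0:Add2,r1:Add3,r2:4,r3:Add1,r4:0,r5:6
cycle 9: issue MUL r5<-Mul1 // r0:Add2,r1:Add3,r2:4,r3:Add1,r4:0,r5:Mul1
cycle 10: CDB Add3=12; issue MUL r2<-Mul2 // r0:Add2,r1:12,r2:Mul2,r3:Add1,r4:0,r5:Mul1
cycle 11: CDB Add2=6; issue ADD r0<-Add2 // r0:Add2,r1:12,r2:Mul2,r3:Add1,r4:0,r5:Mul1
cycle 12: - // r0:Add2,r1:12,r2:Mul2,r3:Add1,r4:0,r5:Mul1
cycle 13: CDB Add1=12 // r0:Add2,r1:12,r2:Mul2,r3:12,r4:0,r5:Mul1
cycle 14: CDB Add2=12 // r0:12,r1:12,r2:Mul2,r3:12,r4:0,r5:Mul1
cycle 15: CDB Mul1=144 // r0:12,r1:12,r2:Mul2,r3:12,r4:0,r5:144
cycle 16: - // r0:12,r1:12,r2:Mul2,r3:12,r4:0,r5:144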